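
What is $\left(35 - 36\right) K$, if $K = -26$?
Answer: $26$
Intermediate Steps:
$\left(35 - 36\right) K = \left(35 - 36\right) \left(-26\right) = \left(-1\right) \left(-26\right) = 26$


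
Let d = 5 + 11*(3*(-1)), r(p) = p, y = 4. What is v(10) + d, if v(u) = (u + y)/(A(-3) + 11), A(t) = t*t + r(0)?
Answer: -273/10 ≈ -27.300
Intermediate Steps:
d = -28 (d = 5 + 11*(-3) = 5 - 33 = -28)
A(t) = t² (A(t) = t*t + 0 = t² + 0 = t²)
v(u) = ⅕ + u/20 (v(u) = (u + 4)/((-3)² + 11) = (4 + u)/(9 + 11) = (4 + u)/20 = (4 + u)*(1/20) = ⅕ + u/20)
v(10) + d = (⅕ + (1/20)*10) - 28 = (⅕ + ½) - 28 = 7/10 - 28 = -273/10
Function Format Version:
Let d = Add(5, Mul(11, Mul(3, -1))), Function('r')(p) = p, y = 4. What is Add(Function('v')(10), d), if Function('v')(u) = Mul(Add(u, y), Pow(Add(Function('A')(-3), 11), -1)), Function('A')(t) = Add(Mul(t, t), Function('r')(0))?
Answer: Rational(-273, 10) ≈ -27.300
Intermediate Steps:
d = -28 (d = Add(5, Mul(11, -3)) = Add(5, -33) = -28)
Function('A')(t) = Pow(t, 2) (Function('A')(t) = Add(Mul(t, t), 0) = Add(Pow(t, 2), 0) = Pow(t, 2))
Function('v')(u) = Add(Rational(1, 5), Mul(Rational(1, 20), u)) (Function('v')(u) = Mul(Add(u, 4), Pow(Add(Pow(-3, 2), 11), -1)) = Mul(Add(4, u), Pow(Add(9, 11), -1)) = Mul(Add(4, u), Pow(20, -1)) = Mul(Add(4, u), Rational(1, 20)) = Add(Rational(1, 5), Mul(Rational(1, 20), u)))
Add(Function('v')(10), d) = Add(Add(Rational(1, 5), Mul(Rational(1, 20), 10)), -28) = Add(Add(Rational(1, 5), Rational(1, 2)), -28) = Add(Rational(7, 10), -28) = Rational(-273, 10)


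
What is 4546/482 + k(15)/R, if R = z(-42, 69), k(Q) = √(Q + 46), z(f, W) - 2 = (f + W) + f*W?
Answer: 2273/241 - √61/2869 ≈ 9.4288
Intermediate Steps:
z(f, W) = 2 + W + f + W*f (z(f, W) = 2 + ((f + W) + f*W) = 2 + ((W + f) + W*f) = 2 + (W + f + W*f) = 2 + W + f + W*f)
k(Q) = √(46 + Q)
R = -2869 (R = 2 + 69 - 42 + 69*(-42) = 2 + 69 - 42 - 2898 = -2869)
4546/482 + k(15)/R = 4546/482 + √(46 + 15)/(-2869) = 4546*(1/482) + √61*(-1/2869) = 2273/241 - √61/2869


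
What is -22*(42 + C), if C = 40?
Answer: -1804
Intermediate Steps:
-22*(42 + C) = -22*(42 + 40) = -22*82 = -1804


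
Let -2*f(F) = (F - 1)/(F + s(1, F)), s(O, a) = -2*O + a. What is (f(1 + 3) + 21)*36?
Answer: 747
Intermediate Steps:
s(O, a) = a - 2*O
f(F) = -(-1 + F)/(2*(-2 + 2*F)) (f(F) = -(F - 1)/(2*(F + (F - 2*1))) = -(-1 + F)/(2*(F + (F - 2))) = -(-1 + F)/(2*(F + (-2 + F))) = -(-1 + F)/(2*(-2 + 2*F)))
(f(1 + 3) + 21)*36 = (-¼ + 21)*36 = (83/4)*36 = 747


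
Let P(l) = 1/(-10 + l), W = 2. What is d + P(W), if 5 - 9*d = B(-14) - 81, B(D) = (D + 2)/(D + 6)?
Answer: 667/72 ≈ 9.2639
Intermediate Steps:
B(D) = (2 + D)/(6 + D)
d = 169/18 (d = 5/9 - ((2 - 14)/(6 - 14) - 81)/9 = 5/9 - (-12/(-8) - 81)/9 = 5/9 - (-⅛*(-12) - 81)/9 = 5/9 - (3/2 - 81)/9 = 5/9 - ⅑*(-159/2) = 5/9 + 53/6 = 169/18 ≈ 9.3889)
d + P(W) = 169/18 + 1/(-10 + 2) = 169/18 + 1/(-8) = 169/18 - ⅛ = 667/72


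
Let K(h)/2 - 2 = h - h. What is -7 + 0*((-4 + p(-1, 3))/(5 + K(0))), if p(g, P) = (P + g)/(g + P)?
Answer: -7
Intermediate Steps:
K(h) = 4 (K(h) = 4 + 2*(h - h) = 4 + 2*0 = 4 + 0 = 4)
p(g, P) = 1 (p(g, P) = (P + g)/(P + g) = 1)
-7 + 0*((-4 + p(-1, 3))/(5 + K(0))) = -7 + 0*((-4 + 1)/(5 + 4)) = -7 + 0*(-3/9) = -7 + 0*(-3*1/9) = -7 + 0*(-1/3) = -7 + 0 = -7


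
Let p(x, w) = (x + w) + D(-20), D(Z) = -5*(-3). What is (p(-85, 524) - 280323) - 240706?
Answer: -520575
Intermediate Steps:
D(Z) = 15
p(x, w) = 15 + w + x (p(x, w) = (x + w) + 15 = (w + x) + 15 = 15 + w + x)
(p(-85, 524) - 280323) - 240706 = ((15 + 524 - 85) - 280323) - 240706 = (454 - 280323) - 240706 = -279869 - 240706 = -520575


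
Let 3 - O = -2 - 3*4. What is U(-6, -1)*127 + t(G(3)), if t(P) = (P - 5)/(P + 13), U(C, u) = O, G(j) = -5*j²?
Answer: 34569/16 ≈ 2160.6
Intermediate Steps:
O = 17 (O = 3 - (-2 - 3*4) = 3 - (-2 - 12) = 3 - 1*(-14) = 3 + 14 = 17)
U(C, u) = 17
t(P) = (-5 + P)/(13 + P)
U(-6, -1)*127 + t(G(3)) = 17*127 + (-5 - 5*3²)/(13 - 5*3²) = 2159 + (-5 - 5*9)/(13 - 5*9) = 2159 + (-5 - 45)/(13 - 45) = 2159 - 50/(-32) = 2159 - 1/32*(-50) = 2159 + 25/16 = 34569/16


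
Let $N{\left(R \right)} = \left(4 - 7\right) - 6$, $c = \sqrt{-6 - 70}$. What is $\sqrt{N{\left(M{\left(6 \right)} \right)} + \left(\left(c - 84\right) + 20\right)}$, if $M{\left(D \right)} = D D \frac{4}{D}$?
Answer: $\sqrt{-73 + 2 i \sqrt{19}} \approx 0.50927 + 8.5592 i$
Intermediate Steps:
$c = 2 i \sqrt{19}$ ($c = \sqrt{-76} = 2 i \sqrt{19} \approx 8.7178 i$)
$M{\left(D \right)} = 4 D$ ($M{\left(D \right)} = D^{2} \frac{4}{D} = 4 D$)
$N{\left(R \right)} = -9$ ($N{\left(R \right)} = -3 - 6 = -9$)
$\sqrt{N{\left(M{\left(6 \right)} \right)} + \left(\left(c - 84\right) + 20\right)} = \sqrt{-9 - \left(64 - 2 i \sqrt{19}\right)} = \sqrt{-73 + 2 i \sqrt{19}}$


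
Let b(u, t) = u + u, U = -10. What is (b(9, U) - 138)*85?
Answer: -10200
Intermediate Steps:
b(u, t) = 2*u
(b(9, U) - 138)*85 = (2*9 - 138)*85 = (18 - 138)*85 = -120*85 = -10200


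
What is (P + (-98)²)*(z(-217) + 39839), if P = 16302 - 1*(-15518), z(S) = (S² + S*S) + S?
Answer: 5542531200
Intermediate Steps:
z(S) = S + 2*S² (z(S) = (S² + S²) + S = 2*S² + S = S + 2*S²)
P = 31820 (P = 16302 + 15518 = 31820)
(P + (-98)²)*(z(-217) + 39839) = (31820 + (-98)²)*(-217*(1 + 2*(-217)) + 39839) = (31820 + 9604)*(-217*(1 - 434) + 39839) = 41424*(-217*(-433) + 39839) = 41424*(93961 + 39839) = 41424*133800 = 5542531200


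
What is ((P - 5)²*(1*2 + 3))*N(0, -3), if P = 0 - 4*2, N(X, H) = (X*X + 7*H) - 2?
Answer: -19435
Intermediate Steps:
N(X, H) = -2 + X² + 7*H (N(X, H) = (X² + 7*H) - 2 = -2 + X² + 7*H)
P = -8 (P = 0 - 8 = -8)
((P - 5)²*(1*2 + 3))*N(0, -3) = ((-8 - 5)²*(1*2 + 3))*(-2 + 0² + 7*(-3)) = ((-13)²*(2 + 3))*(-2 + 0 - 21) = (169*5)*(-23) = 845*(-23) = -19435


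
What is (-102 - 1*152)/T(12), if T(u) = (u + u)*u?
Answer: -127/144 ≈ -0.88194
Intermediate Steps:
T(u) = 2*u² (T(u) = (2*u)*u = 2*u²)
(-102 - 1*152)/T(12) = (-102 - 1*152)/((2*12²)) = (-102 - 152)/((2*144)) = -254/288 = (1/288)*(-254) = -127/144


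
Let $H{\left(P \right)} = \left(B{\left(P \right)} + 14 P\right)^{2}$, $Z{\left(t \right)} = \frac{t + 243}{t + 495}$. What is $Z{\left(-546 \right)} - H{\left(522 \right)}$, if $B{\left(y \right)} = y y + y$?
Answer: $- \frac{1335790956031}{17} \approx -7.8576 \cdot 10^{10}$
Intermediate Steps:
$Z{\left(t \right)} = \frac{243 + t}{495 + t}$
$B{\left(y \right)} = y + y^{2}$ ($B{\left(y \right)} = y^{2} + y = y + y^{2}$)
$H{\left(P \right)} = \left(14 P + P \left(1 + P\right)\right)^{2}$ ($H{\left(P \right)} = \left(P \left(1 + P\right) + 14 P\right)^{2} = \left(14 P + P \left(1 + P\right)\right)^{2}$)
$Z{\left(-546 \right)} - H{\left(522 \right)} = \frac{243 - 546}{495 - 546} - 522^{2} \left(15 + 522\right)^{2} = \frac{1}{-51} \left(-303\right) - 272484 \cdot 537^{2} = \left(- \frac{1}{51}\right) \left(-303\right) - 272484 \cdot 288369 = \frac{101}{17} - 78575938596 = - \frac{1335790956031}{17}$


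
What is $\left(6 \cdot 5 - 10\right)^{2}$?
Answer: $400$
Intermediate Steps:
$\left(6 \cdot 5 - 10\right)^{2} = \left(30 - 10\right)^{2} = 20^{2} = 400$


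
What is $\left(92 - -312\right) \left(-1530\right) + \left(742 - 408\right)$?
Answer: $-617786$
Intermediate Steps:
$\left(92 - -312\right) \left(-1530\right) + \left(742 - 408\right) = \left(92 + 312\right) \left(-1530\right) + 334 = 404 \left(-1530\right) + 334 = -618120 + 334 = -617786$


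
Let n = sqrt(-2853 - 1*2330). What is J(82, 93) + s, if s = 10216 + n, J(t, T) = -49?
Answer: 10167 + I*sqrt(5183) ≈ 10167.0 + 71.993*I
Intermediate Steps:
n = I*sqrt(5183) (n = sqrt(-2853 - 2330) = sqrt(-5183) = I*sqrt(5183) ≈ 71.993*I)
s = 10216 + I*sqrt(5183) ≈ 10216.0 + 71.993*I
J(82, 93) + s = -49 + (10216 + I*sqrt(5183)) = 10167 + I*sqrt(5183)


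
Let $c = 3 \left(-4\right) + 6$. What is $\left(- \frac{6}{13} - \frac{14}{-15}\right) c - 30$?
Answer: $- \frac{2134}{65} \approx -32.831$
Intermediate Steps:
$c = -6$ ($c = -12 + 6 = -6$)
$\left(- \frac{6}{13} - \frac{14}{-15}\right) c - 30 = \left(- \frac{6}{13} - \frac{14}{-15}\right) \left(-6\right) - 30 = \left(\left(-6\right) \frac{1}{13} - - \frac{14}{15}\right) \left(-6\right) - 30 = \left(- \frac{6}{13} + \frac{14}{15}\right) \left(-6\right) - 30 = \frac{92}{195} \left(-6\right) - 30 = - \frac{184}{65} - 30 = - \frac{2134}{65}$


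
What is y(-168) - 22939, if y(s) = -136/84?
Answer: -481753/21 ≈ -22941.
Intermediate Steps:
y(s) = -34/21 (y(s) = -136*1/84 = -34/21)
y(-168) - 22939 = -34/21 - 22939 = -481753/21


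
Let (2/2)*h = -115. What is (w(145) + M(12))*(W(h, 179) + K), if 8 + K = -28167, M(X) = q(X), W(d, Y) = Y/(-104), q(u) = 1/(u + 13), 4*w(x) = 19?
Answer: -1403651541/10400 ≈ -1.3497e+5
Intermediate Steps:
h = -115
w(x) = 19/4 (w(x) = (¼)*19 = 19/4)
q(u) = 1/(13 + u)
W(d, Y) = -Y/104 (W(d, Y) = Y*(-1/104) = -Y/104)
M(X) = 1/(13 + X)
K = -28175 (K = -8 - 28167 = -28175)
(w(145) + M(12))*(W(h, 179) + K) = (19/4 + 1/(13 + 12))*(-1/104*179 - 28175) = (19/4 + 1/25)*(-179/104 - 28175) = (19/4 + 1/25)*(-2930379/104) = (479/100)*(-2930379/104) = -1403651541/10400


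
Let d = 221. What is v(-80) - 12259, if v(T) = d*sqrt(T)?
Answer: -12259 + 884*I*sqrt(5) ≈ -12259.0 + 1976.7*I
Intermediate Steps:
v(T) = 221*sqrt(T)
v(-80) - 12259 = 221*sqrt(-80) - 12259 = 221*(4*I*sqrt(5)) - 12259 = 884*I*sqrt(5) - 12259 = -12259 + 884*I*sqrt(5)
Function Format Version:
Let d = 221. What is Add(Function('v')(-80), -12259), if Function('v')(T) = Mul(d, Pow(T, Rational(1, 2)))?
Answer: Add(-12259, Mul(884, I, Pow(5, Rational(1, 2)))) ≈ Add(-12259., Mul(1976.7, I))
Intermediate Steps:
Function('v')(T) = Mul(221, Pow(T, Rational(1, 2)))
Add(Function('v')(-80), -12259) = Add(Mul(221, Pow(-80, Rational(1, 2))), -12259) = Add(Mul(221, Mul(4, I, Pow(5, Rational(1, 2)))), -12259) = Add(Mul(884, I, Pow(5, Rational(1, 2))), -12259) = Add(-12259, Mul(884, I, Pow(5, Rational(1, 2))))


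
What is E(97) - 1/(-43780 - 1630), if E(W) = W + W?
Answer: 8809541/45410 ≈ 194.00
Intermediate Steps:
E(W) = 2*W
E(97) - 1/(-43780 - 1630) = 2*97 - 1/(-43780 - 1630) = 194 - 1/(-45410) = 194 - 1*(-1/45410) = 194 + 1/45410 = 8809541/45410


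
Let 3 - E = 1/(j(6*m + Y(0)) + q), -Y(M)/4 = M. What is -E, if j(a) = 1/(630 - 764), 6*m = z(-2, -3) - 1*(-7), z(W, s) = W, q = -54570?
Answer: -21937277/7312381 ≈ -3.0000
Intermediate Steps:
Y(M) = -4*M
m = ⅚ (m = (-2 - 1*(-7))/6 = (-2 + 7)/6 = (⅙)*5 = ⅚ ≈ 0.83333)
j(a) = -1/134 (j(a) = 1/(-134) = -1/134)
E = 21937277/7312381 (E = 3 - 1/(-1/134 - 54570) = 3 - 1/(-7312381/134) = 3 - 1*(-134/7312381) = 3 + 134/7312381 = 21937277/7312381 ≈ 3.0000)
-E = -1*21937277/7312381 = -21937277/7312381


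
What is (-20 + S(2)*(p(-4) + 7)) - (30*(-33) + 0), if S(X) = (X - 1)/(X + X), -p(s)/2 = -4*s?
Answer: 3855/4 ≈ 963.75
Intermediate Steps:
p(s) = 8*s (p(s) = -(-8)*s = 8*s)
S(X) = (-1 + X)/(2*X) (S(X) = (-1 + X)/((2*X)) = (-1 + X)*(1/(2*X)) = (-1 + X)/(2*X))
(-20 + S(2)*(p(-4) + 7)) - (30*(-33) + 0) = (-20 + ((1/2)*(-1 + 2)/2)*(8*(-4) + 7)) - (30*(-33) + 0) = (-20 + ((1/2)*(1/2)*1)*(-32 + 7)) - (-990 + 0) = (-20 + (1/4)*(-25)) - 1*(-990) = (-20 - 25/4) + 990 = -105/4 + 990 = 3855/4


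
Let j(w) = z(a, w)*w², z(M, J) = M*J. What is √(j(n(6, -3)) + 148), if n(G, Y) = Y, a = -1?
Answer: 5*√7 ≈ 13.229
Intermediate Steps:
z(M, J) = J*M
j(w) = -w³ (j(w) = (w*(-1))*w² = (-w)*w² = -w³)
√(j(n(6, -3)) + 148) = √(-1*(-3)³ + 148) = √(-1*(-27) + 148) = √(27 + 148) = √175 = 5*√7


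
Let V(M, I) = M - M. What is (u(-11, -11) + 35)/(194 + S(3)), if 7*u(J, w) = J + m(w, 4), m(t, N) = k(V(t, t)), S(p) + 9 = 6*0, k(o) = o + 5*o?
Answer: 234/1295 ≈ 0.18070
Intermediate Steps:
V(M, I) = 0
k(o) = 6*o
S(p) = -9 (S(p) = -9 + 6*0 = -9 + 0 = -9)
m(t, N) = 0 (m(t, N) = 6*0 = 0)
u(J, w) = J/7 (u(J, w) = (J + 0)/7 = J/7)
(u(-11, -11) + 35)/(194 + S(3)) = ((1/7)*(-11) + 35)/(194 - 9) = (-11/7 + 35)/185 = (234/7)*(1/185) = 234/1295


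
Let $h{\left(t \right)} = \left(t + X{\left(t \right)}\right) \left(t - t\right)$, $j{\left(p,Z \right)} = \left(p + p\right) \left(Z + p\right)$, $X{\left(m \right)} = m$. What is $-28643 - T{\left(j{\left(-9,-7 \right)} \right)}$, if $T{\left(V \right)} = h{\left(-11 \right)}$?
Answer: $-28643$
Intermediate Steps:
$j{\left(p,Z \right)} = 2 p \left(Z + p\right)$
$h{\left(t \right)} = 0$ ($h{\left(t \right)} = \left(t + t\right) \left(t - t\right) = 2 t 0 = 0$)
$T{\left(V \right)} = 0$
$-28643 - T{\left(j{\left(-9,-7 \right)} \right)} = -28643 - 0 = -28643 + 0 = -28643$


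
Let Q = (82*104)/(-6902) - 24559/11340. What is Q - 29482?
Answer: -164841674107/5590620 ≈ -29485.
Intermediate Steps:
Q = -19015267/5590620 (Q = 8528*(-1/6902) - 24559*1/11340 = -4264/3451 - 24559/11340 = -19015267/5590620 ≈ -3.4013)
Q - 29482 = -19015267/5590620 - 29482 = -164841674107/5590620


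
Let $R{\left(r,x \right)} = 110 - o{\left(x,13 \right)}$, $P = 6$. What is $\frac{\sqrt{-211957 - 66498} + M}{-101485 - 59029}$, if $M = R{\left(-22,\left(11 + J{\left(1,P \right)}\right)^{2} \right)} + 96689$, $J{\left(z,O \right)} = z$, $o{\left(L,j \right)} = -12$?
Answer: $- \frac{96811}{160514} - \frac{i \sqrt{278455}}{160514} \approx -0.60313 - 0.0032875 i$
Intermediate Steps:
$R{\left(r,x \right)} = 122$ ($R{\left(r,x \right)} = 110 - -12 = 110 + 12 = 122$)
$M = 96811$ ($M = 122 + 96689 = 96811$)
$\frac{\sqrt{-211957 - 66498} + M}{-101485 - 59029} = \frac{\sqrt{-211957 - 66498} + 96811}{-101485 - 59029} = \frac{\sqrt{-278455} + 96811}{-160514} = \left(i \sqrt{278455} + 96811\right) \left(- \frac{1}{160514}\right) = \left(96811 + i \sqrt{278455}\right) \left(- \frac{1}{160514}\right) = - \frac{96811}{160514} - \frac{i \sqrt{278455}}{160514}$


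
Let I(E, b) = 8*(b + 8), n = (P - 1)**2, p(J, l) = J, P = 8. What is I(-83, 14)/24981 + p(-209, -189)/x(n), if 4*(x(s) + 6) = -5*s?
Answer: 1902860/610899 ≈ 3.1149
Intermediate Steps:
n = 49 (n = (8 - 1)**2 = 7**2 = 49)
I(E, b) = 64 + 8*b (I(E, b) = 8*(8 + b) = 64 + 8*b)
x(s) = -6 - 5*s/4 (x(s) = -6 + (-5*s)/4 = -6 - 5*s/4)
I(-83, 14)/24981 + p(-209, -189)/x(n) = (64 + 8*14)/24981 - 209/(-6 - 5/4*49) = (64 + 112)*(1/24981) - 209/(-6 - 245/4) = 176*(1/24981) - 209/(-269/4) = 16/2271 - 209*(-4/269) = 16/2271 + 836/269 = 1902860/610899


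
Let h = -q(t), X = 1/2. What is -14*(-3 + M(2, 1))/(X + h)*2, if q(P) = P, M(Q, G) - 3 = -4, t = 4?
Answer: -32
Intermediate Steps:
M(Q, G) = -1 (M(Q, G) = 3 - 4 = -1)
X = ½ ≈ 0.50000
h = -4 (h = -1*4 = -4)
-14*(-3 + M(2, 1))/(X + h)*2 = -14*(-3 - 1)/(½ - 4)*2 = -(-56)/(-7/2)*2 = -(-56)*(-2)/7*2 = -14*8/7*2 = -16*2 = -32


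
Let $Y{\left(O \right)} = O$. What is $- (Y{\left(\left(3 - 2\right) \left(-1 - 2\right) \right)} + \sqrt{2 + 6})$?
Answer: $3 - 2 \sqrt{2} \approx 0.17157$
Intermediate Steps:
$- (Y{\left(\left(3 - 2\right) \left(-1 - 2\right) \right)} + \sqrt{2 + 6}) = - (\left(3 - 2\right) \left(-1 - 2\right) + \sqrt{2 + 6}) = - (1 \left(-3\right) + \sqrt{8}) = - (-3 + 2 \sqrt{2}) = 3 - 2 \sqrt{2}$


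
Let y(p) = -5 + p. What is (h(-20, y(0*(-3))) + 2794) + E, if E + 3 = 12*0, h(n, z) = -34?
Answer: 2757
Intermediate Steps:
E = -3 (E = -3 + 12*0 = -3 + 0 = -3)
(h(-20, y(0*(-3))) + 2794) + E = (-34 + 2794) - 3 = 2760 - 3 = 2757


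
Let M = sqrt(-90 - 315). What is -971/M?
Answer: 971*I*sqrt(5)/45 ≈ 48.249*I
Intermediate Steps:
M = 9*I*sqrt(5) (M = sqrt(-405) = 9*I*sqrt(5) ≈ 20.125*I)
-971/M = -971*(-I*sqrt(5)/45) = -(-971)*I*sqrt(5)/45 = 971*I*sqrt(5)/45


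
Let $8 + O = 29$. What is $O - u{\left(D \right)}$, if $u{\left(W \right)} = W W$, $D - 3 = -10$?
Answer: $-28$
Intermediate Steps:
$D = -7$ ($D = 3 - 10 = -7$)
$O = 21$ ($O = -8 + 29 = 21$)
$u{\left(W \right)} = W^{2}$
$O - u{\left(D \right)} = 21 - \left(-7\right)^{2} = 21 - 49 = -28$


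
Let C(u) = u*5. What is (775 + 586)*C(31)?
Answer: 210955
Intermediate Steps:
C(u) = 5*u
(775 + 586)*C(31) = (775 + 586)*(5*31) = 1361*155 = 210955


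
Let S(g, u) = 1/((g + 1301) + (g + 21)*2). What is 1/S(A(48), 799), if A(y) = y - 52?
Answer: 1331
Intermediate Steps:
A(y) = -52 + y
S(g, u) = 1/(1343 + 3*g) (S(g, u) = 1/((1301 + g) + (21 + g)*2) = 1/((1301 + g) + (42 + 2*g)) = 1/(1343 + 3*g))
1/S(A(48), 799) = 1/(1/(1343 + 3*(-52 + 48))) = 1/(1/(1343 + 3*(-4))) = 1/(1/(1343 - 12)) = 1/(1/1331) = 1331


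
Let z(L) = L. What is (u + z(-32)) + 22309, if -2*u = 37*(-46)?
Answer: 23128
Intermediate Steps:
u = 851 (u = -37*(-46)/2 = -½*(-1702) = 851)
(u + z(-32)) + 22309 = (851 - 32) + 22309 = 819 + 22309 = 23128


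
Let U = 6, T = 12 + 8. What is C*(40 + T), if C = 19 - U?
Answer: 780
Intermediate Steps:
T = 20
C = 13 (C = 19 - 1*6 = 19 - 6 = 13)
C*(40 + T) = 13*(40 + 20) = 13*60 = 780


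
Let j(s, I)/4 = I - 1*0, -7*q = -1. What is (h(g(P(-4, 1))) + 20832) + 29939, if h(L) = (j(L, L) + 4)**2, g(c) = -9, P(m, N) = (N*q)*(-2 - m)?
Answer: 51795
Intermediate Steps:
q = 1/7 (q = -1/7*(-1) = 1/7 ≈ 0.14286)
j(s, I) = 4*I (j(s, I) = 4*(I - 1*0) = 4*(I + 0) = 4*I)
P(m, N) = N*(-2 - m)/7 (P(m, N) = (N*(1/7))*(-2 - m) = (N/7)*(-2 - m) = N*(-2 - m)/7)
h(L) = (4 + 4*L)**2 (h(L) = (4*L + 4)**2 = (4 + 4*L)**2)
(h(g(P(-4, 1))) + 20832) + 29939 = (16*(1 - 9)**2 + 20832) + 29939 = (16*(-8)**2 + 20832) + 29939 = (16*64 + 20832) + 29939 = (1024 + 20832) + 29939 = 21856 + 29939 = 51795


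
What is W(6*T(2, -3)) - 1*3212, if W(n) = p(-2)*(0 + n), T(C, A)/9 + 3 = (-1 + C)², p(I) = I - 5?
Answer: -2456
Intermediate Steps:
p(I) = -5 + I
T(C, A) = -27 + 9*(-1 + C)²
W(n) = -7*n (W(n) = (-5 - 2)*(0 + n) = -7*n)
W(6*T(2, -3)) - 1*3212 = -42*(-27 + 9*(-1 + 2)²) - 1*3212 = -42*(-27 + 9*1²) - 3212 = -42*(-27 + 9*1) - 3212 = -42*(-27 + 9) - 3212 = -42*(-18) - 3212 = -7*(-108) - 3212 = 756 - 3212 = -2456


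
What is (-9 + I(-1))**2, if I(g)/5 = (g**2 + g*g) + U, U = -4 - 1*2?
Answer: 841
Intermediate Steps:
U = -6 (U = -4 - 2 = -6)
I(g) = -30 + 10*g**2 (I(g) = 5*((g**2 + g*g) - 6) = 5*((g**2 + g**2) - 6) = 5*(2*g**2 - 6) = 5*(-6 + 2*g**2) = -30 + 10*g**2)
(-9 + I(-1))**2 = (-9 + (-30 + 10*(-1)**2))**2 = (-9 + (-30 + 10*1))**2 = (-9 + (-30 + 10))**2 = (-9 - 20)**2 = (-29)**2 = 841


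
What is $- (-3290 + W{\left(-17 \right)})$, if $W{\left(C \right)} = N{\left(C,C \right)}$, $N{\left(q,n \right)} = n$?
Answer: $3307$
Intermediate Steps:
$W{\left(C \right)} = C$
$- (-3290 + W{\left(-17 \right)}) = - (-3290 - 17) = \left(-1\right) \left(-3307\right) = 3307$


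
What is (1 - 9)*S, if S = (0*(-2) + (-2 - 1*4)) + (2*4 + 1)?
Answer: -24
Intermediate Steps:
S = 3 (S = (0 + (-2 - 4)) + (8 + 1) = (0 - 6) + 9 = -6 + 9 = 3)
(1 - 9)*S = (1 - 9)*3 = -8*3 = -24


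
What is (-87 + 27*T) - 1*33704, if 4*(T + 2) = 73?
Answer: -133409/4 ≈ -33352.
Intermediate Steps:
T = 65/4 (T = -2 + (¼)*73 = -2 + 73/4 = 65/4 ≈ 16.250)
(-87 + 27*T) - 1*33704 = (-87 + 27*(65/4)) - 1*33704 = (-87 + 1755/4) - 33704 = 1407/4 - 33704 = -133409/4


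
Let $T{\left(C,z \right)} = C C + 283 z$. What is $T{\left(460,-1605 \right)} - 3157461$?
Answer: $-3400076$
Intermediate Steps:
$T{\left(C,z \right)} = C^{2} + 283 z$
$T{\left(460,-1605 \right)} - 3157461 = \left(460^{2} + 283 \left(-1605\right)\right) - 3157461 = \left(211600 - 454215\right) - 3157461 = -242615 - 3157461 = -3400076$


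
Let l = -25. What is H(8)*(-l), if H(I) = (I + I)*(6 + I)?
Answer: 5600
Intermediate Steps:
H(I) = 2*I*(6 + I) (H(I) = (2*I)*(6 + I) = 2*I*(6 + I))
H(8)*(-l) = (2*8*(6 + 8))*(-1*(-25)) = (2*8*14)*25 = 224*25 = 5600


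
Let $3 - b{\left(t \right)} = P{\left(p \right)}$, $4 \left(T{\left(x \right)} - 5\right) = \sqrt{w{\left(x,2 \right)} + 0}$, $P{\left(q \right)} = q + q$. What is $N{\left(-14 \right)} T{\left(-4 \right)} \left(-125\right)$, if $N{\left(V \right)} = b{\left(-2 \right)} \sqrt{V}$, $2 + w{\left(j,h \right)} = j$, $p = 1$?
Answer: $\frac{125 \sqrt{21}}{2} - 625 i \sqrt{14} \approx 286.41 - 2338.5 i$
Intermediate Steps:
$w{\left(j,h \right)} = -2 + j$
$P{\left(q \right)} = 2 q$
$T{\left(x \right)} = 5 + \frac{\sqrt{-2 + x}}{4}$ ($T{\left(x \right)} = 5 + \frac{\sqrt{\left(-2 + x\right) + 0}}{4} = 5 + \frac{\sqrt{-2 + x}}{4}$)
$b{\left(t \right)} = 1$ ($b{\left(t \right)} = 3 - 2 \cdot 1 = 3 - 2 = 1$)
$N{\left(V \right)} = \sqrt{V}$ ($N{\left(V \right)} = 1 \sqrt{V} = \sqrt{V}$)
$N{\left(-14 \right)} T{\left(-4 \right)} \left(-125\right) = \sqrt{-14} \left(5 + \frac{\sqrt{-2 - 4}}{4}\right) \left(-125\right) = i \sqrt{14} \left(5 + \frac{\sqrt{-6}}{4}\right) \left(-125\right) = i \sqrt{14} \left(5 + \frac{i \sqrt{6}}{4}\right) \left(-125\right) = - 125 i \sqrt{14} \left(5 + \frac{i \sqrt{6}}{4}\right)$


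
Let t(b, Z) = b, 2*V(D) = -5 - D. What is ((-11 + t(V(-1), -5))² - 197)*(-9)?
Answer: 252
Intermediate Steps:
V(D) = -5/2 - D/2 (V(D) = (-5 - D)/2 = -5/2 - D/2)
((-11 + t(V(-1), -5))² - 197)*(-9) = ((-11 + (-5/2 - ½*(-1)))² - 197)*(-9) = ((-11 + (-5/2 + ½))² - 197)*(-9) = ((-11 - 2)² - 197)*(-9) = ((-13)² - 197)*(-9) = (169 - 197)*(-9) = -28*(-9) = 252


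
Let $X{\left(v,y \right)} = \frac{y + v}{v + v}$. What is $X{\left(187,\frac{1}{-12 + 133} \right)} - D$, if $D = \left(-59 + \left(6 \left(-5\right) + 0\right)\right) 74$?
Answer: $\frac{149032736}{22627} \approx 6586.5$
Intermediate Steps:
$X{\left(v,y \right)} = \frac{v + y}{2 v}$
$D = -6586$ ($D = \left(-59 + \left(-30 + 0\right)\right) 74 = \left(-59 - 30\right) 74 = \left(-89\right) 74 = -6586$)
$X{\left(187,\frac{1}{-12 + 133} \right)} - D = \frac{187 + \frac{1}{-12 + 133}}{2 \cdot 187} - -6586 = \frac{1}{2} \cdot \frac{1}{187} \left(187 + \frac{1}{121}\right) + 6586 = \frac{1}{2} \cdot \frac{1}{187} \cdot \frac{22628}{121} + 6586 = \frac{11314}{22627} + 6586 = \frac{149032736}{22627}$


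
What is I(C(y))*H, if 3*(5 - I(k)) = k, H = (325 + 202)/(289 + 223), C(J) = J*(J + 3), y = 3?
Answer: -527/512 ≈ -1.0293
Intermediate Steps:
C(J) = J*(3 + J)
H = 527/512 ≈ 1.0293
I(k) = 5 - k/3
I(C(y))*H = (5 - (3 + 3))*(527/512) = (5 - 6)*(527/512) = -1*527/512 = -527/512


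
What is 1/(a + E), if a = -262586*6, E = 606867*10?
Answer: 1/4493154 ≈ 2.2256e-7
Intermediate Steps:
E = 6068670
a = -1575516
1/(a + E) = 1/(-1575516 + 6068670) = 1/4493154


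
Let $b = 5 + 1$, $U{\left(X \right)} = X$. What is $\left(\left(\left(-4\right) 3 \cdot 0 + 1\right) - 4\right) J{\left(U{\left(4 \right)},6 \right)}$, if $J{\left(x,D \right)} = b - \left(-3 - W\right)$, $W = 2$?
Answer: $-33$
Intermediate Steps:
$b = 6$
$J{\left(x,D \right)} = 11$ ($J{\left(x,D \right)} = 6 - \left(-3 - 2\right) = 6 - -5 = 6 + 5 = 11$)
$\left(\left(\left(-4\right) 3 \cdot 0 + 1\right) - 4\right) J{\left(U{\left(4 \right)},6 \right)} = \left(\left(\left(-4\right) 3 \cdot 0 + 1\right) - 4\right) 11 = \left(\left(\left(-12\right) 0 + 1\right) - 4\right) 11 = \left(\left(0 + 1\right) - 4\right) 11 = \left(1 - 4\right) 11 = \left(-3\right) 11 = -33$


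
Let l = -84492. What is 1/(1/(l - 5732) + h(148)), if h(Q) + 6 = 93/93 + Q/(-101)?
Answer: -9112624/58916373 ≈ -0.15467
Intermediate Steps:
h(Q) = -5 - Q/101 (h(Q) = -6 + (93/93 + Q/(-101)) = -6 + (93*(1/93) + Q*(-1/101)) = -6 + (1 - Q/101) = -5 - Q/101)
1/(1/(l - 5732) + h(148)) = 1/(1/(-84492 - 5732) + (-5 - 1/101*148)) = 1/(1/(-90224) + (-5 - 148/101)) = 1/(-1/90224 - 653/101) = 1/(-58916373/9112624) = -9112624/58916373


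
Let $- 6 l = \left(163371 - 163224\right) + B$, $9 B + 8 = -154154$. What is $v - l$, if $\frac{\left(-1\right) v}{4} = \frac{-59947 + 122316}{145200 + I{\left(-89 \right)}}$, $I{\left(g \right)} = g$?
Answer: $- \frac{22192091833}{7835994} \approx -2832.1$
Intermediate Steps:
$B = - \frac{154162}{9}$ ($B = - \frac{8}{9} + \frac{1}{9} \left(-154154\right) = - \frac{8}{9} - \frac{154154}{9} = - \frac{154162}{9} \approx -17129.0$)
$l = \frac{152839}{54}$ ($l = - \frac{\left(163371 - 163224\right) - \frac{154162}{9}}{6} = - \frac{147 - \frac{154162}{9}}{6} = \left(- \frac{1}{6}\right) \left(- \frac{152839}{9}\right) = \frac{152839}{54} \approx 2830.4$)
$v = - \frac{249476}{145111}$ ($v = - 4 \frac{-59947 + 122316}{145200 - 89} = - 4 \cdot \frac{62369}{145111} = - 4 \cdot 62369 \cdot \frac{1}{145111} = \left(-4\right) \frac{62369}{145111} = - \frac{249476}{145111} \approx -1.7192$)
$v - l = - \frac{249476}{145111} - \frac{152839}{54} = - \frac{22192091833}{7835994}$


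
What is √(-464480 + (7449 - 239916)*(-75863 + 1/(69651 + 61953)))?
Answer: 3*√942699017161021637/21934 ≈ 1.3280e+5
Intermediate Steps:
√(-464480 + (7449 - 239916)*(-75863 + 1/(69651 + 61953))) = √(-464480 - 232467*(-75863 + 1/131604)) = √(-464480 - 232467*(-9983874251/131604)) = √(-464480 + 773640431835739/43868) = √(773620056027099/43868) = 3*√942699017161021637/21934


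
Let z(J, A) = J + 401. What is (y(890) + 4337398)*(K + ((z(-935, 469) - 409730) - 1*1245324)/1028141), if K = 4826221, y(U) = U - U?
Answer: 21522316475801871054/1028141 ≈ 2.0933e+13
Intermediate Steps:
z(J, A) = 401 + J
y(U) = 0
(y(890) + 4337398)*(K + ((z(-935, 469) - 409730) - 1*1245324)/1028141) = (0 + 4337398)*(4826221 + (((401 - 935) - 409730) - 1*1245324)/1028141) = 4337398*(4826221 + ((-534 - 409730) - 1245324)*(1/1028141)) = 4337398*(4826221 + (-410264 - 1245324)*(1/1028141)) = 4337398*(4826221 - 1655588*1/1028141) = 4337398*(4826221 - 1655588/1028141) = 4337398*(4962034029573/1028141) = 21522316475801871054/1028141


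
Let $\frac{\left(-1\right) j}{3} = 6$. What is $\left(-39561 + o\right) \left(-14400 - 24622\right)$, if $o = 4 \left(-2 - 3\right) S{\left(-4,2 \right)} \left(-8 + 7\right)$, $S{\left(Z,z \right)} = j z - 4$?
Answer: $1574966942$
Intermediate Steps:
$j = -18$ ($j = \left(-3\right) 6 = -18$)
$S{\left(Z,z \right)} = -4 - 18 z$ ($S{\left(Z,z \right)} = - 18 z - 4 = -4 - 18 z$)
$o = -800$ ($o = 4 \left(-2 - 3\right) \left(-4 - 36\right) \left(-8 + 7\right) = 4 \left(-5\right) \left(-4 - 36\right) \left(-1\right) = - 20 \left(\left(-40\right) \left(-1\right)\right) = \left(-20\right) 40 = -800$)
$\left(-39561 + o\right) \left(-14400 - 24622\right) = \left(-39561 - 800\right) \left(-14400 - 24622\right) = \left(-40361\right) \left(-39022\right) = 1574966942$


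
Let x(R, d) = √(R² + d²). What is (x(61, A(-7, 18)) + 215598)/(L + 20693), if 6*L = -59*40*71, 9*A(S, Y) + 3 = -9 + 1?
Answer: -646794/21701 - √301522/65103 ≈ -29.813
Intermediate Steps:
A(S, Y) = -11/9 (A(S, Y) = -⅓ + (-9 + 1)/9 = -⅓ + (⅑)*(-8) = -⅓ - 8/9 = -11/9)
L = -83780/3 (L = (-59*40*71)/6 = (-2360*71)/6 = (⅙)*(-167560) = -83780/3 ≈ -27927.)
(x(61, A(-7, 18)) + 215598)/(L + 20693) = (√(61² + (-11/9)²) + 215598)/(-83780/3 + 20693) = (√(3721 + 121/81) + 215598)/(-21701/3) = (√(301522/81) + 215598)*(-3/21701) = (√301522/9 + 215598)*(-3/21701) = (215598 + √301522/9)*(-3/21701) = -646794/21701 - √301522/65103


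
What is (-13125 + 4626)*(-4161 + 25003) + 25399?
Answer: -177110759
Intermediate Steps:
(-13125 + 4626)*(-4161 + 25003) + 25399 = -8499*20842 + 25399 = -177136158 + 25399 = -177110759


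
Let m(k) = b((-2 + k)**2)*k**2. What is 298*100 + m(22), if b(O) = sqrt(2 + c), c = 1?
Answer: 29800 + 484*sqrt(3) ≈ 30638.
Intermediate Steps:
b(O) = sqrt(3) (b(O) = sqrt(2 + 1) = sqrt(3))
m(k) = sqrt(3)*k**2
298*100 + m(22) = 298*100 + sqrt(3)*22**2 = 29800 + sqrt(3)*484 = 29800 + 484*sqrt(3)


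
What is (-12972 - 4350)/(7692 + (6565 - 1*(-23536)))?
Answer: -17322/37793 ≈ -0.45834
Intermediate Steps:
(-12972 - 4350)/(7692 + (6565 - 1*(-23536))) = -17322/(7692 + (6565 + 23536)) = -17322/(7692 + 30101) = -17322/37793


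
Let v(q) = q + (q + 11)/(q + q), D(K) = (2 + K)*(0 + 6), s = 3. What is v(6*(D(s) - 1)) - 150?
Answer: 8537/348 ≈ 24.532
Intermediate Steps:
D(K) = 12 + 6*K (D(K) = (2 + K)*6 = 12 + 6*K)
v(q) = q + (11 + q)/(2*q) (v(q) = q + (11 + q)/((2*q)) = q + (11 + q)*(1/(2*q)) = q + (11 + q)/(2*q))
v(6*(D(s) - 1)) - 150 = (½ + 6*((12 + 6*3) - 1) + 11/(2*((6*((12 + 6*3) - 1))))) - 150 = (½ + 6*((12 + 18) - 1) + 11/(2*((6*((12 + 18) - 1))))) - 150 = (½ + 6*(30 - 1) + 11/(2*((6*(30 - 1))))) - 150 = (½ + 6*29 + 11/(2*((6*29)))) - 150 = (½ + 174 + (11/2)/174) - 150 = (½ + 174 + (11/2)*(1/174)) - 150 = (½ + 174 + 11/348) - 150 = 60737/348 - 150 = 8537/348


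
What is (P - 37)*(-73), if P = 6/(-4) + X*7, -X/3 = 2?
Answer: 11753/2 ≈ 5876.5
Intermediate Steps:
X = -6 (X = -3*2 = -6)
P = -87/2 (P = 6/(-4) - 6*7 = 6*(-¼) - 42 = -3/2 - 42 = -87/2 ≈ -43.500)
(P - 37)*(-73) = (-87/2 - 37)*(-73) = -161/2*(-73) = 11753/2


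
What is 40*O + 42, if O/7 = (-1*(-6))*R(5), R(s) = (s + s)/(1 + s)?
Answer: 2842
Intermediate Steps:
R(s) = 2*s/(1 + s) (R(s) = (2*s)/(1 + s) = 2*s/(1 + s))
O = 70 (O = 7*((-1*(-6))*(2*5/(1 + 5))) = 7*(6*(2*5/6)) = 7*(6*(2*5*(⅙))) = 7*(6*(5/3)) = 7*10 = 70)
40*O + 42 = 40*70 + 42 = 2800 + 42 = 2842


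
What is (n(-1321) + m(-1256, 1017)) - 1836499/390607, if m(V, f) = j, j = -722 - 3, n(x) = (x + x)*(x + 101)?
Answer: 179819297158/55801 ≈ 3.2225e+6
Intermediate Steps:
n(x) = 2*x*(101 + x) (n(x) = (2*x)*(101 + x) = 2*x*(101 + x))
j = -725
m(V, f) = -725
(n(-1321) + m(-1256, 1017)) - 1836499/390607 = (2*(-1321)*(101 - 1321) - 725) - 1836499/390607 = (2*(-1321)*(-1220) - 725) - 1836499*1/390607 = (3223240 - 725) - 262357/55801 = 3222515 - 262357/55801 = 179819297158/55801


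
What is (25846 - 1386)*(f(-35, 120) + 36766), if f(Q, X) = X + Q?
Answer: 901375460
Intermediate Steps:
f(Q, X) = Q + X
(25846 - 1386)*(f(-35, 120) + 36766) = (25846 - 1386)*((-35 + 120) + 36766) = 24460*(85 + 36766) = 24460*36851 = 901375460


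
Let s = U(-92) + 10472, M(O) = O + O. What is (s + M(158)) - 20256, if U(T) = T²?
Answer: -1004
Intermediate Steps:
M(O) = 2*O
s = 18936 (s = (-92)² + 10472 = 8464 + 10472 = 18936)
(s + M(158)) - 20256 = (18936 + 2*158) - 20256 = (18936 + 316) - 20256 = 19252 - 20256 = -1004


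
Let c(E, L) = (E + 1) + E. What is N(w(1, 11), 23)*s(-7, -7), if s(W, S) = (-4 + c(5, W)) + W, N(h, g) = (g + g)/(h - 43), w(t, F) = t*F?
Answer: 0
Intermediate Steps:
c(E, L) = 1 + 2*E (c(E, L) = (1 + E) + E = 1 + 2*E)
w(t, F) = F*t
N(h, g) = 2*g/(-43 + h) (N(h, g) = (2*g)/(-43 + h) = 2*g/(-43 + h))
s(W, S) = 7 + W (s(W, S) = (-4 + (1 + 2*5)) + W = (-4 + (1 + 10)) + W = (-4 + 11) + W = 7 + W)
N(w(1, 11), 23)*s(-7, -7) = (2*23/(-43 + 11*1))*(7 - 7) = (2*23/(-43 + 11))*0 = (2*23/(-32))*0 = (2*23*(-1/32))*0 = -23/16*0 = 0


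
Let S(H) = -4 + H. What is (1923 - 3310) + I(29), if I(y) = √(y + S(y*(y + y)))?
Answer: -1387 + √1707 ≈ -1345.7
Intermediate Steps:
I(y) = √(-4 + y + 2*y²) (I(y) = √(y + (-4 + y*(y + y))) = √(y + (-4 + y*(2*y))) = √(y + (-4 + 2*y²)) = √(-4 + y + 2*y²))
(1923 - 3310) + I(29) = (1923 - 3310) + √(-4 + 29 + 2*29²) = -1387 + √(-4 + 29 + 2*841) = -1387 + √(-4 + 29 + 1682) = -1387 + √1707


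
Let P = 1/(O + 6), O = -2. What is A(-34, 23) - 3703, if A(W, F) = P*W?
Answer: -7423/2 ≈ -3711.5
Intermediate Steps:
P = ¼ (P = 1/(-2 + 6) = 1/4 = ¼ ≈ 0.25000)
A(W, F) = W/4
A(-34, 23) - 3703 = (¼)*(-34) - 3703 = -17/2 - 3703 = -7423/2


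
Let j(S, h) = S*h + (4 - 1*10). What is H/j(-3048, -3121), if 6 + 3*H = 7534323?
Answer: 2511439/9512802 ≈ 0.26401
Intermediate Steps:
H = 2511439 (H = -2 + (1/3)*7534323 = -2 + 2511441 = 2511439)
j(S, h) = -6 + S*h (j(S, h) = S*h + (4 - 10) = S*h - 6 = -6 + S*h)
H/j(-3048, -3121) = 2511439/(-6 - 3048*(-3121)) = 2511439/(-6 + 9512808) = 2511439/9512802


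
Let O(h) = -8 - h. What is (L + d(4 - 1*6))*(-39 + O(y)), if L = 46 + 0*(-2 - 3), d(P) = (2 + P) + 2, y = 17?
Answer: -3072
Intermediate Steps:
d(P) = 4 + P
L = 46 (L = 46 + 0*(-5) = 46 + 0 = 46)
(L + d(4 - 1*6))*(-39 + O(y)) = (46 + (4 + (4 - 1*6)))*(-39 + (-8 - 1*17)) = (46 + (4 + (4 - 6)))*(-39 + (-8 - 17)) = (46 + (4 - 2))*(-39 - 25) = (46 + 2)*(-64) = 48*(-64) = -3072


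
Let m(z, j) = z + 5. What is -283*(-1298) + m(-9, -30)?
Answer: 367330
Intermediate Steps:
m(z, j) = 5 + z
-283*(-1298) + m(-9, -30) = -283*(-1298) + (5 - 9) = 367334 - 4 = 367330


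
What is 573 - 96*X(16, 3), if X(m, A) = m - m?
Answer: 573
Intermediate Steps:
X(m, A) = 0
573 - 96*X(16, 3) = 573 - 96*0 = 573 + 0 = 573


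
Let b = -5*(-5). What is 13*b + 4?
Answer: 329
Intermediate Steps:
b = 25
13*b + 4 = 13*25 + 4 = 325 + 4 = 329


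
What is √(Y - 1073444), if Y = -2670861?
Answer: I*√3744305 ≈ 1935.0*I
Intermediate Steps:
√(Y - 1073444) = √(-2670861 - 1073444) = √(-3744305) = I*√3744305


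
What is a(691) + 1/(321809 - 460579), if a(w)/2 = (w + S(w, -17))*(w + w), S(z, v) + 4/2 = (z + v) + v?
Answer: 516272136879/138770 ≈ 3.7203e+6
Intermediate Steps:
S(z, v) = -2 + z + 2*v (S(z, v) = -2 + ((z + v) + v) = -2 + ((v + z) + v) = -2 + (z + 2*v) = -2 + z + 2*v)
a(w) = 4*w*(-36 + 2*w) (a(w) = 2*((w + (-2 + w + 2*(-17)))*(w + w)) = 2*((w + (-2 + w - 34))*(2*w)) = 2*((w + (-36 + w))*(2*w)) = 2*((-36 + 2*w)*(2*w)) = 2*(2*w*(-36 + 2*w)) = 4*w*(-36 + 2*w))
a(691) + 1/(321809 - 460579) = 8*691*(-18 + 691) + 1/(321809 - 460579) = 8*691*673 + 1/(-138770) = 3720344 - 1/138770 = 516272136879/138770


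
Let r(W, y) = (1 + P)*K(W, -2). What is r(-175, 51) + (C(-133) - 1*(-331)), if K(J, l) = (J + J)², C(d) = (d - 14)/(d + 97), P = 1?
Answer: 2944021/12 ≈ 2.4534e+5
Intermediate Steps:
C(d) = (-14 + d)/(97 + d)
K(J, l) = 4*J² (K(J, l) = (2*J)² = 4*J²)
r(W, y) = 8*W² (r(W, y) = (1 + 1)*(4*W²) = 2*(4*W²) = 8*W²)
r(-175, 51) + (C(-133) - 1*(-331)) = 8*(-175)² + ((-14 - 133)/(97 - 133) - 1*(-331)) = 8*30625 + (-147/(-36) + 331) = 245000 + (-1/36*(-147) + 331) = 245000 + (49/12 + 331) = 245000 + 4021/12 = 2944021/12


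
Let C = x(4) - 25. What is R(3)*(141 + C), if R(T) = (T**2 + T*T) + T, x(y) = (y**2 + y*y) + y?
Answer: 3192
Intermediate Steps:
x(y) = y + 2*y**2 (x(y) = (y**2 + y**2) + y = 2*y**2 + y = y + 2*y**2)
C = 11 (C = 4*(1 + 2*4) - 25 = 4*(1 + 8) - 25 = 4*9 - 25 = 36 - 25 = 11)
R(T) = T + 2*T**2 (R(T) = (T**2 + T**2) + T = 2*T**2 + T = T + 2*T**2)
R(3)*(141 + C) = (3*(1 + 2*3))*(141 + 11) = (3*(1 + 6))*152 = (3*7)*152 = 21*152 = 3192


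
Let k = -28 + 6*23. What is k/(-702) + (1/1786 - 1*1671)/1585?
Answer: -240644141/198722862 ≈ -1.2110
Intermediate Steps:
k = 110 (k = -28 + 138 = 110)
k/(-702) + (1/1786 - 1*1671)/1585 = 110/(-702) + (1/1786 - 1*1671)/1585 = 110*(-1/702) + (1/1786 - 1671)*(1/1585) = -55/351 - 2984405/1786*1/1585 = -55/351 - 596881/566162 = -240644141/198722862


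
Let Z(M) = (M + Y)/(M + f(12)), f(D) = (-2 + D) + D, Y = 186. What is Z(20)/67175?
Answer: 103/1410675 ≈ 7.3015e-5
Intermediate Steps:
f(D) = -2 + 2*D
Z(M) = (186 + M)/(22 + M) (Z(M) = (M + 186)/(M + (-2 + 2*12)) = (186 + M)/(M + (-2 + 24)) = (186 + M)/(M + 22) = (186 + M)/(22 + M))
Z(20)/67175 = ((186 + 20)/(22 + 20))/67175 = (206/42)*(1/67175) = ((1/42)*206)*(1/67175) = (103/21)*(1/67175) = 103/1410675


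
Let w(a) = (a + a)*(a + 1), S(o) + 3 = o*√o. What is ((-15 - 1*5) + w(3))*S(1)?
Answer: -8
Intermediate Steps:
S(o) = -3 + o^(3/2) (S(o) = -3 + o*√o = -3 + o^(3/2))
w(a) = 2*a*(1 + a) (w(a) = (2*a)*(1 + a) = 2*a*(1 + a))
((-15 - 1*5) + w(3))*S(1) = ((-15 - 1*5) + 2*3*(1 + 3))*(-3 + 1^(3/2)) = ((-15 - 5) + 2*3*4)*(-3 + 1) = (-20 + 24)*(-2) = 4*(-2) = -8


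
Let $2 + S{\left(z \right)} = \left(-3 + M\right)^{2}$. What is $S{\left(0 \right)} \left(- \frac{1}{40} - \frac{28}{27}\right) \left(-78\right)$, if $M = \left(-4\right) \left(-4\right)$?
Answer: $\frac{2490137}{180} \approx 13834.0$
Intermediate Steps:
$M = 16$
$S{\left(z \right)} = 167$ ($S{\left(z \right)} = -2 + \left(-3 + 16\right)^{2} = -2 + 13^{2} = -2 + 169 = 167$)
$S{\left(0 \right)} \left(- \frac{1}{40} - \frac{28}{27}\right) \left(-78\right) = 167 \left(- \frac{1}{40} - \frac{28}{27}\right) \left(-78\right) = 167 \left(- \frac{1147}{1080}\right) \left(-78\right) = \left(- \frac{191549}{1080}\right) \left(-78\right) = \frac{2490137}{180}$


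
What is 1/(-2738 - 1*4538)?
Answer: -1/7276 ≈ -0.00013744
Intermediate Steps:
1/(-2738 - 1*4538) = 1/(-2738 - 4538) = 1/(-7276) = -1/7276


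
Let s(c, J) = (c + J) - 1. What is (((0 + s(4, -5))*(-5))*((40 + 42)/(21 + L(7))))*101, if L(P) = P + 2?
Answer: 8282/3 ≈ 2760.7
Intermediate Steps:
L(P) = 2 + P
s(c, J) = -1 + J + c (s(c, J) = (J + c) - 1 = -1 + J + c)
(((0 + s(4, -5))*(-5))*((40 + 42)/(21 + L(7))))*101 = (((0 + (-1 - 5 + 4))*(-5))*((40 + 42)/(21 + (2 + 7))))*101 = (((0 - 2)*(-5))*(82/(21 + 9)))*101 = ((-2*(-5))*(82/30))*101 = (10*(82*(1/30)))*101 = (10*(41/15))*101 = (82/3)*101 = 8282/3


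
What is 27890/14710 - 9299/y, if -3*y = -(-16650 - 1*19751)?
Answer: 142558876/53545871 ≈ 2.6624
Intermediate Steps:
y = -36401/3 (y = -(-1)*(-16650 - 1*19751)/3 = -(-1)*(-16650 - 19751)/3 = -(-1)*(-36401)/3 = -⅓*36401 = -36401/3 ≈ -12134.)
27890/14710 - 9299/y = 27890/14710 - 9299/(-36401/3) = 27890*(1/14710) - 9299*(-3/36401) = 2789/1471 + 27897/36401 = 142558876/53545871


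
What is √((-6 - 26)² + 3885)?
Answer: √4909 ≈ 70.064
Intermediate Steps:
√((-6 - 26)² + 3885) = √((-32)² + 3885) = √(1024 + 3885) = √4909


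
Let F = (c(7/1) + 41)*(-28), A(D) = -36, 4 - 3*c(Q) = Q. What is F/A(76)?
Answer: 280/9 ≈ 31.111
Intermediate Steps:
c(Q) = 4/3 - Q/3
F = -1120 (F = ((4/3 - 7/(3*1)) + 41)*(-28) = ((4/3 - 7/3) + 41)*(-28) = (-1 + 41)*(-28) = 40*(-28) = -1120)
F/A(76) = -1120/(-36) = -1120*(-1/36) = 280/9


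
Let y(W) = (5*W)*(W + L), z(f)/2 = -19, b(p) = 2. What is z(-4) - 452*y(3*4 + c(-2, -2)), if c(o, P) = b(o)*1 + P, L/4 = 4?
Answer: -759398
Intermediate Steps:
L = 16 (L = 4*4 = 16)
z(f) = -38 (z(f) = 2*(-19) = -38)
c(o, P) = 2 + P (c(o, P) = 2*1 + P = 2 + P)
y(W) = 5*W*(16 + W) (y(W) = (5*W)*(W + 16) = (5*W)*(16 + W) = 5*W*(16 + W))
z(-4) - 452*y(3*4 + c(-2, -2)) = -38 - 2260*(3*4 + (2 - 2))*(16 + (3*4 + (2 - 2))) = -38 - 2260*(12 + 0)*(16 + (12 + 0)) = -38 - 2260*12*(16 + 12) = -38 - 2260*12*28 = -38 - 452*1680 = -38 - 759360 = -759398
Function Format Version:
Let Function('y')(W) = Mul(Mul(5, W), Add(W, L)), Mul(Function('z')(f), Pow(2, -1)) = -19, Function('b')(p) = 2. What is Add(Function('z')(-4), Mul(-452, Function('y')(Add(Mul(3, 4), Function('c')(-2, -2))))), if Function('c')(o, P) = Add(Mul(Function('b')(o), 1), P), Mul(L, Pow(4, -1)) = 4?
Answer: -759398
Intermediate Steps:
L = 16 (L = Mul(4, 4) = 16)
Function('z')(f) = -38 (Function('z')(f) = Mul(2, -19) = -38)
Function('c')(o, P) = Add(2, P) (Function('c')(o, P) = Add(Mul(2, 1), P) = Add(2, P))
Function('y')(W) = Mul(5, W, Add(16, W)) (Function('y')(W) = Mul(Mul(5, W), Add(W, 16)) = Mul(Mul(5, W), Add(16, W)) = Mul(5, W, Add(16, W)))
Add(Function('z')(-4), Mul(-452, Function('y')(Add(Mul(3, 4), Function('c')(-2, -2))))) = Add(-38, Mul(-452, Mul(5, Add(Mul(3, 4), Add(2, -2)), Add(16, Add(Mul(3, 4), Add(2, -2)))))) = Add(-38, Mul(-452, Mul(5, Add(12, 0), Add(16, Add(12, 0))))) = Add(-38, Mul(-452, Mul(5, 12, Add(16, 12)))) = Add(-38, Mul(-452, Mul(5, 12, 28))) = Add(-38, Mul(-452, 1680)) = Add(-38, -759360) = -759398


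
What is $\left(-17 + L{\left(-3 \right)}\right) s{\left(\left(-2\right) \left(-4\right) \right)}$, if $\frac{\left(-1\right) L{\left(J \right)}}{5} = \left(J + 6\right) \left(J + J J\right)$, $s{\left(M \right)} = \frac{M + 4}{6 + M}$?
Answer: $- \frac{642}{7} \approx -91.714$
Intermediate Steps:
$s{\left(M \right)} = \frac{4 + M}{6 + M}$
$L{\left(J \right)} = - 5 \left(6 + J\right) \left(J + J^{2}\right)$ ($L{\left(J \right)} = - 5 \left(J + 6\right) \left(J + J J\right) = - 5 \left(6 + J\right) \left(J + J^{2}\right)$)
$\left(-17 + L{\left(-3 \right)}\right) s{\left(\left(-2\right) \left(-4\right) \right)} = \left(-17 - - 15 \left(6 + \left(-3\right)^{2} + 7 \left(-3\right)\right)\right) \frac{4 - -8}{6 - -8} = \left(-17 - - 15 \left(6 + 9 - 21\right)\right) \frac{4 + 8}{6 + 8} = \left(-17 - \left(-15\right) \left(-6\right)\right) \frac{1}{14} \cdot 12 = \left(-17 - 90\right) \frac{1}{14} \cdot 12 = \left(-107\right) \frac{6}{7} = - \frac{642}{7}$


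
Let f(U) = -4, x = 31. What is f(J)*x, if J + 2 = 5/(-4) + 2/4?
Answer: -124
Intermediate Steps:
J = -11/4 (J = -2 + (5/(-4) + 2/4) = -2 + (5*(-¼) + 2*(¼)) = -2 + (-5/4 + ½) = -2 - ¾ = -11/4 ≈ -2.7500)
f(J)*x = -4*31 = -124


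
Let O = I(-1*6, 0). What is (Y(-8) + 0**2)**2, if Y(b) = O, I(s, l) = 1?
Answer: 1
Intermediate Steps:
O = 1
Y(b) = 1
(Y(-8) + 0**2)**2 = (1 + 0**2)**2 = (1 + 0)**2 = 1**2 = 1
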